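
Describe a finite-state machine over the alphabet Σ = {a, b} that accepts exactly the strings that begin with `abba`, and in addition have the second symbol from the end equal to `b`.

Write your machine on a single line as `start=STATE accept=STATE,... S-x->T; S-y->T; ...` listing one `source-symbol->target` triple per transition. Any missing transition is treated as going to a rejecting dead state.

start=q0; accept=q5,q8; q0-a->q1; q0-b->q2; q1-a->q2; q1-b->q3; q2-a->q2; q2-b->q2; q3-a->q2; q3-b->q4; q4-a->q5; q4-b->q2; q5-a->q6; q5-b->q7; q6-a->q6; q6-b->q7; q7-a->q5; q7-b->q8; q8-a->q5; q8-b->q8

Handle the two conditions separately and then intersect. One (6 states) tracks whether the input so far still matches the prefix `abba`; the other (7 states) tracks the last 2 symbols read. Each combined state is a pair, one component from each; accept when both components accept. Equivalent product states are then merged.
A 9-state machine:
        a   b  
>  q0   q1  q2 
   q1   q2  q3 
   q2   q2  q2 
   q3   q2  q4 
   q4   q5  q2 
 * q5   q6  q7 
   q6   q6  q7 
   q7   q5  q8 
 * q8   q5  q8 
(> = start, * = accepting)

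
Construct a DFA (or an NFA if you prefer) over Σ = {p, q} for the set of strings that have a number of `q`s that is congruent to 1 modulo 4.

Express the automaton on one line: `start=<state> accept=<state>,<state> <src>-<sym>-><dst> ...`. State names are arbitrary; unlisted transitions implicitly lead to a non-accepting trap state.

Keep the running count of `q`s modulo 4: each `q` advances along the cycle A → B → C → D → A while other symbols loop. Accept at B.
       p  q 
>  A   A  B 
 * B   B  C 
   C   C  D 
   D   D  A 
(> = start, * = accepting)

start=A accept=B A-p->A A-q->B B-p->B B-q->C C-p->C C-q->D D-p->D D-q->A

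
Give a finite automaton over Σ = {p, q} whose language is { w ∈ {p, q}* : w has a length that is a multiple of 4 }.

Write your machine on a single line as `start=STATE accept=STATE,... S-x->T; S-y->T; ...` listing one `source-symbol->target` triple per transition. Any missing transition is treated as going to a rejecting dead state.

start=S0; accept=S0; S0-p->S1; S0-q->S1; S1-p->S2; S1-q->S2; S2-p->S3; S2-q->S3; S3-p->S0; S3-q->S0

Count input length modulo 4: every symbol advances one step around the cycle S0 → S1 → S2 → S3 → S0. Accept at S0.
A 4-state machine:
        p   q  
>* S0   S1  S1 
   S1   S2  S2 
   S2   S3  S3 
   S3   S0  S0 
(> = start, * = accepting)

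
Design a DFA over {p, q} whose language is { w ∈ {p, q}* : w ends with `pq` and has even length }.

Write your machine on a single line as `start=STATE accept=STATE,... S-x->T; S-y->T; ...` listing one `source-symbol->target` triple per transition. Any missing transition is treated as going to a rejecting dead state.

start=A; accept=E; A-p->B; A-q->C; B-p->D; B-q->E; C-p->D; C-q->A; D-p->B; D-q->F; E-p->B; E-q->C; F-p->D; F-q->A

Build one automaton per condition and run them in lockstep. One (3 states) tracks how much of the suffix `pq` has currently been matched; the other (2 states) tracks the input length modulo 2. Each combined state is a pair, one component from each; accept when both components accept.
With 6 states:
       p  q 
>  A   B  C 
   B   D  E 
   C   D  A 
   D   B  F 
 * E   B  C 
   F   D  A 
(> = start, * = accepting)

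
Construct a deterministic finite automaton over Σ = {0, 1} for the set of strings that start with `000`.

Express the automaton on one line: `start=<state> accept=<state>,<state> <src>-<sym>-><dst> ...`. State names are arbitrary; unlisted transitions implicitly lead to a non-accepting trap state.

start=q0 accept=q3 q0-0->q1 q0-1->q4 q1-0->q2 q1-1->q4 q2-0->q3 q2-1->q4 q3-0->q3 q3-1->q3 q4-0->q4 q4-1->q4

Walk along `000` while the input agrees: from q0 take `0` to q1, and so on. Any deviation drops to the rejecting sink q4. Once q3 is reached the prefix is confirmed and every continuation is accepted.
With 5 states:
        0   1  
>  q0   q1  q4 
   q1   q2  q4 
   q2   q3  q4 
 * q3   q3  q3 
   q4   q4  q4 
(> = start, * = accepting)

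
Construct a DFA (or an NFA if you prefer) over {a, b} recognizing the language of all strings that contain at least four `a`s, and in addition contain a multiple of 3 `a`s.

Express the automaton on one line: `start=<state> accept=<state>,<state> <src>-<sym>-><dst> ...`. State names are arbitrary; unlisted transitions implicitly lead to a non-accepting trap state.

start=s0 accept=s6 s0-a->s1 s0-b->s0 s1-a->s2 s1-b->s1 s2-a->s3 s2-b->s2 s3-a->s4 s3-b->s3 s4-a->s5 s4-b->s4 s5-a->s6 s5-b->s5 s6-a->s4 s6-b->s6

Build one automaton per condition and run them in lockstep. One (6 states) tracks the count of `a`s, saturating at 5; the other (3 states) tracks the count of `a`s modulo 3. Each combined state is a pair, one component from each; accept when both components accept. Minimizing collapses redundant product states.
With 7 states:
        a   b  
>  s0   s1  s0 
   s1   s2  s1 
   s2   s3  s2 
   s3   s4  s3 
   s4   s5  s4 
   s5   s6  s5 
 * s6   s4  s6 
(> = start, * = accepting)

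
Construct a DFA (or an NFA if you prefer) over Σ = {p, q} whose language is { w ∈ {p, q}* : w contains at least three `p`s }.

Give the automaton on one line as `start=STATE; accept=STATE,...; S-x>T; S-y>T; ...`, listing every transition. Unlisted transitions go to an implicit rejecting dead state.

Count `p`s, saturating at 4: states S0 through S3 mean 0 through 3 `p`s seen; S4 means more than 3. Each `p` increments (capped at S4); other symbols loop. Accept from {S3, S4}.
With 5 states:
        p   q  
>  S0   S1  S0 
   S1   S2  S1 
   S2   S3  S2 
 * S3   S4  S3 
 * S4   S4  S4 
(> = start, * = accepting)

start=S0; accept=S3,S4; S0-p>S1; S0-q>S0; S1-p>S2; S1-q>S1; S2-p>S3; S2-q>S2; S3-p>S4; S3-q>S3; S4-p>S4; S4-q>S4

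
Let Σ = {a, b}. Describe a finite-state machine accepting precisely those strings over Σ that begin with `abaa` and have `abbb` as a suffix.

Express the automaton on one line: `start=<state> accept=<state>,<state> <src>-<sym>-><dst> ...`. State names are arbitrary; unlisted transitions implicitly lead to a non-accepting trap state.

Build one automaton per condition and run them in lockstep. The first has 6 states tracking whether the input so far still matches the prefix `abaa`; the second has 5 states tracking how much of the suffix `abbb` has currently been matched. A product state is a pair (one from each), accepting exactly when both do.
          a    b  
>  s0     s1   s2 
   s1     s3   s4 
   s2     s3   s2 
   s3     s3   s5 
   s4     s6   s7 
   s5     s3   s7 
   s6     s8   s5 
   s7     s3   s9 
   s8     s8  s10 
   s9     s3   s2 
   s10    s8  s11 
   s11    s8  s12 
 * s12    s8  s13 
   s13    s8  s13 
(> = start, * = accepting)

start=s0 accept=s12 s0-a->s1 s0-b->s2 s1-a->s3 s1-b->s4 s2-a->s3 s2-b->s2 s3-a->s3 s3-b->s5 s4-a->s6 s4-b->s7 s5-a->s3 s5-b->s7 s6-a->s8 s6-b->s5 s7-a->s3 s7-b->s9 s8-a->s8 s8-b->s10 s9-a->s3 s9-b->s2 s10-a->s8 s10-b->s11 s11-a->s8 s11-b->s12 s12-a->s8 s12-b->s13 s13-a->s8 s13-b->s13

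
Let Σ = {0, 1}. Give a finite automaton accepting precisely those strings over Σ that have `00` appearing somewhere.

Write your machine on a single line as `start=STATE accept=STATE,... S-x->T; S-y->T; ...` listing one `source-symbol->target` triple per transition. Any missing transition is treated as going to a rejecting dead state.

States A..B record the length of the longest prefix of `00` that matches the current input suffix. Reaching C means `00` has been seen, and we stay there forever. Accept from C.
A 3-state machine:
       0  1 
>  A   B  A 
   B   C  A 
 * C   C  C 
(> = start, * = accepting)

start=A; accept=C; A-0->B; A-1->A; B-0->C; B-1->A; C-0->C; C-1->C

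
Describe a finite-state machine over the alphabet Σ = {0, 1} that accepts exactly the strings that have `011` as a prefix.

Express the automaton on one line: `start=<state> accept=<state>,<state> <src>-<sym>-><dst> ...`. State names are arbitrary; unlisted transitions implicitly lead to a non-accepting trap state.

start=A accept=D A-0->B A-1->E B-0->E B-1->C C-0->E C-1->D D-0->D D-1->D E-0->E E-1->E

Walk along `011` while the input agrees: from A take `0` to B, and so on. Any deviation drops to the rejecting sink E. Once D is reached the prefix is confirmed and every continuation is accepted.
A 5-state machine:
       0  1 
>  A   B  E 
   B   E  C 
   C   E  D 
 * D   D  D 
   E   E  E 
(> = start, * = accepting)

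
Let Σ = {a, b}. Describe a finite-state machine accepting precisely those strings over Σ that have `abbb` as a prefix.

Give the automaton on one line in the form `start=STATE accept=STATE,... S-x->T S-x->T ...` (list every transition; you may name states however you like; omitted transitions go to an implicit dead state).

start=s0 accept=s4 s0-a->s1 s0-b->s5 s1-a->s5 s1-b->s2 s2-a->s5 s2-b->s3 s3-a->s5 s3-b->s4 s4-a->s4 s4-b->s4 s5-a->s5 s5-b->s5

Check the first 4 symbols one by one: s0 through s3 record how many have matched `abbb` so far; any wrong symbol goes to the dead state s5. After all 4 match we enter the accepting sink s4.
6 states suffice.
        a   b  
>  s0   s1  s5 
   s1   s5  s2 
   s2   s5  s3 
   s3   s5  s4 
 * s4   s4  s4 
   s5   s5  s5 
(> = start, * = accepting)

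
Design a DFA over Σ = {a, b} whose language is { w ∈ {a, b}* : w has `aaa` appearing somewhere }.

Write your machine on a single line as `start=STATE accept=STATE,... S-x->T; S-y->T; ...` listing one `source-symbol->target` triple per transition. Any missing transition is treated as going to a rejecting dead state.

start=S0; accept=S3; S0-a->S1; S0-b->S0; S1-a->S2; S1-b->S0; S2-a->S3; S2-b->S0; S3-a->S3; S3-b->S3

Track how much of `aaa` has been matched so far: state S0 is no progress, S3 is the absorbing accept state reached once `aaa` has occurred. Intermediate states record partial matches; on a mismatch, fall back to the longest reusable overlap.
        a   b  
>  S0   S1  S0 
   S1   S2  S0 
   S2   S3  S0 
 * S3   S3  S3 
(> = start, * = accepting)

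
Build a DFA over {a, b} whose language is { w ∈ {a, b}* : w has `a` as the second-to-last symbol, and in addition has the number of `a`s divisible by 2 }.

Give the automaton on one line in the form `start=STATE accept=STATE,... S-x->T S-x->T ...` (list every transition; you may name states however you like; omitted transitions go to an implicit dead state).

start=q0 accept=q2,q4 q0-a->q1 q0-b->q0 q1-a->q2 q1-b->q3 q2-a->q1 q2-b->q4 q3-a->q5 q3-b->q3 q4-a->q1 q4-b->q0 q5-a->q1 q5-b->q4

Handle the two conditions separately and then intersect. One (7 states) tracks the last 2 symbols read; the other (2 states) tracks the count of `a`s modulo 2. Each combined state is a pair, one component from each; accept when both components accept. After merging equivalent states the machine shrinks.
With 6 states:
        a   b  
>  q0   q1  q0 
   q1   q2  q3 
 * q2   q1  q4 
   q3   q5  q3 
 * q4   q1  q0 
   q5   q1  q4 
(> = start, * = accepting)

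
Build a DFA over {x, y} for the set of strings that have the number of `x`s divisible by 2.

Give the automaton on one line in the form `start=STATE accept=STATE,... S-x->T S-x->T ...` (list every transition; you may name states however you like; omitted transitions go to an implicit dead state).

start=A accept=A A-x->B A-y->A B-x->A B-y->B

The only thing that matters is how many `x`s have appeared, reduced mod 2. Use one state per residue: A for 0, …, B for 1. Reading `x` moves to the next residue; anything else stays put. A is accepting.
       x  y 
>* A   B  A 
   B   A  B 
(> = start, * = accepting)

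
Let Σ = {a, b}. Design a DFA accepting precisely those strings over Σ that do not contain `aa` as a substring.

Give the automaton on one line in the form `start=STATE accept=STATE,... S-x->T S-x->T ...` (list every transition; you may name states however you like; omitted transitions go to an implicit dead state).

This is the complement of 'contains `aa`'. Use the same substring-matching states — s0 through s2 holding how much of `aa` has just been matched — but flip the accepting set: everything except the trap s2 accepts.
        a   b  
>* s0   s1  s0 
 * s1   s2  s0 
   s2   s2  s2 
(> = start, * = accepting)

start=s0 accept=s0,s1 s0-a->s1 s0-b->s0 s1-a->s2 s1-b->s0 s2-a->s2 s2-b->s2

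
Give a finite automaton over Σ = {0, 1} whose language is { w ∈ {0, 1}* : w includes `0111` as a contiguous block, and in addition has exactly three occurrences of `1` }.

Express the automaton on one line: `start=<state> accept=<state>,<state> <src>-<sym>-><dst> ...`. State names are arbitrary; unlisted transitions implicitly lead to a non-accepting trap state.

Run two small machines in parallel and take their product. The first has 5 states tracking whether and how much of `0111` has been seen; the second has 5 states tracking the count of `1`s, saturating at 4. A product state is a pair (one from each), accepting exactly when both do. Equivalent product states are then merged.
With 6 states:
       0  1 
>  A   B  C 
   B   B  D 
   C   C  C 
   D   C  E 
   E   C  F 
 * F   F  C 
(> = start, * = accepting)

start=A accept=F A-0->B A-1->C B-0->B B-1->D C-0->C C-1->C D-0->C D-1->E E-0->C E-1->F F-0->F F-1->C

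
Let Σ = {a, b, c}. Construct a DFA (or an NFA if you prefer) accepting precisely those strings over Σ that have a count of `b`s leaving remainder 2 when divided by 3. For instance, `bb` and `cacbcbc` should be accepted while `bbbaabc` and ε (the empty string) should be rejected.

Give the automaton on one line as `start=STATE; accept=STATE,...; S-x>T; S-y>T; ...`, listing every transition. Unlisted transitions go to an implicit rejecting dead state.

The only thing that matters is how many `b`s have appeared, reduced mod 3. Use one state per residue: q0 for 0, …, q2 for 2. Reading `b` moves to the next residue; anything else stays put. q2 is accepting.
With 3 states:
        a   b   c  
>  q0   q0  q1  q0 
   q1   q1  q2  q1 
 * q2   q2  q0  q2 
(> = start, * = accepting)

start=q0; accept=q2; q0-a>q0; q0-b>q1; q0-c>q0; q1-a>q1; q1-b>q2; q1-c>q1; q2-a>q2; q2-b>q0; q2-c>q2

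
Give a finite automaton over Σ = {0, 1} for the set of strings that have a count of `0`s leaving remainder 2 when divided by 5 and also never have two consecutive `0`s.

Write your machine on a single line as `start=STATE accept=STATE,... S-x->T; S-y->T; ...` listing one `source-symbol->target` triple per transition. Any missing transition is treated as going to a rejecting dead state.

Build one automaton per condition and run them in lockstep. The first has 5 states tracking the count of `0`s modulo 5; the second has 3 states tracking partial matches of the forbidden pattern `00`. A product state is a pair (one from each), accepting exactly when both do. Minimizing collapses redundant product states.
11 states suffice.
          0    1  
>  s0     s1   s0 
   s1     s2   s3 
   s2     s2   s2 
   s3     s4   s3 
 * s4     s2   s5 
 * s5     s6   s5 
   s6     s2   s7 
   s7     s8   s7 
   s8     s2   s9 
   s9    s10   s9 
   s10    s2   s0 
(> = start, * = accepting)

start=s0; accept=s4,s5; s0-0->s1; s0-1->s0; s1-0->s2; s1-1->s3; s2-0->s2; s2-1->s2; s3-0->s4; s3-1->s3; s4-0->s2; s4-1->s5; s5-0->s6; s5-1->s5; s6-0->s2; s6-1->s7; s7-0->s8; s7-1->s7; s8-0->s2; s8-1->s9; s9-0->s10; s9-1->s9; s10-0->s2; s10-1->s0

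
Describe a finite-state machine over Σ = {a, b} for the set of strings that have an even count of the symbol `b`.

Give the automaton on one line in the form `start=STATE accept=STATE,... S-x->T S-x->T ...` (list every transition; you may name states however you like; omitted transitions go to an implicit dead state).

start=s0 accept=s0 s0-a->s0 s0-b->s1 s1-a->s1 s1-b->s0

The only thing that matters is how many `b`s have appeared, reduced mod 2. Use one state per residue: s0 for 0, …, s1 for 1. Reading `b` moves to the next residue; anything else stays put. s0 is accepting.
A 2-state machine:
        a   b  
>* s0   s0  s1 
   s1   s1  s0 
(> = start, * = accepting)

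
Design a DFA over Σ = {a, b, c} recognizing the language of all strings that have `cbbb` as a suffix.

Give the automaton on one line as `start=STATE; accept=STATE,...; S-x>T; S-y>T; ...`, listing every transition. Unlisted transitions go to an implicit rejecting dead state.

start=S0; accept=S4; S0-a>S0; S0-b>S0; S0-c>S1; S1-a>S0; S1-b>S2; S1-c>S1; S2-a>S0; S2-b>S3; S2-c>S1; S3-a>S0; S3-b>S4; S3-c>S1; S4-a>S0; S4-b>S0; S4-c>S1

Remember how much of `cbbb` the current input suffix matches. State S0 means no match yet; S1 means the last symbol is `c`; S2 means the last 2 symbols are `cb`; S3 means the last 3 symbols are `cbb`; S4 means the last 4 symbols are `cbbb`. Only S4 accepts. On a mismatch, fall back to the longest proper suffix that is still a prefix of `cbbb`.
5 states suffice.
        a   b   c  
>  S0   S0  S0  S1 
   S1   S0  S2  S1 
   S2   S0  S3  S1 
   S3   S0  S4  S1 
 * S4   S0  S0  S1 
(> = start, * = accepting)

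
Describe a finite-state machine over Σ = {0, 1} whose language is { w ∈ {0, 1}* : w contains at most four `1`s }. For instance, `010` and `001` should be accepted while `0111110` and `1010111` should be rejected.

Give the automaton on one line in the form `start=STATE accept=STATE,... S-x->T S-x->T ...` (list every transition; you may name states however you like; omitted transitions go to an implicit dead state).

start=s0 accept=s0,s1,s2,s3,s4 s0-0->s0 s0-1->s1 s1-0->s1 s1-1->s2 s2-0->s2 s2-1->s3 s3-0->s3 s3-1->s4 s4-0->s4 s4-1->s5 s5-0->s5 s5-1->s5

Only the number of `1`s matters, and only up to 5. Make a chain s0 → s1 → s2 → s3 → s4 → s5 advanced by each `1` (with s5 absorbing); every other symbol self-loops. The accepting set is {s0, s1, s2, s3, s4}.
A 6-state machine:
        0   1  
>* s0   s0  s1 
 * s1   s1  s2 
 * s2   s2  s3 
 * s3   s3  s4 
 * s4   s4  s5 
   s5   s5  s5 
(> = start, * = accepting)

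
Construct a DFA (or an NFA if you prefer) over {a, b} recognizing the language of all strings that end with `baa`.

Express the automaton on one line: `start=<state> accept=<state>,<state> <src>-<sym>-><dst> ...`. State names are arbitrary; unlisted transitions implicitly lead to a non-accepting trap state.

Let each state record the length of the longest suffix of the input read so far that is also a prefix of `baa`. S1 means the last symbol is `b`; S2 means the last 2 symbols are `ba`; S3 means the last 3 symbols are `baa`. Accept only at S3, where the string currently ends in `baa`.
        a   b  
>  S0   S0  S1 
   S1   S2  S1 
   S2   S3  S1 
 * S3   S0  S1 
(> = start, * = accepting)

start=S0 accept=S3 S0-a->S0 S0-b->S1 S1-a->S2 S1-b->S1 S2-a->S3 S2-b->S1 S3-a->S0 S3-b->S1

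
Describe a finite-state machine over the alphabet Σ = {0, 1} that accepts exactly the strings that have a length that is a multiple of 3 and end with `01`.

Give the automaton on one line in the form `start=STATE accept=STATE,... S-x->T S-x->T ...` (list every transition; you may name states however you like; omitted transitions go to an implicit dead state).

Build one automaton per condition and run them in lockstep. One (3 states) tracks the input length modulo 3; the other (3 states) tracks how much of the suffix `01` has currently been matched. Each combined state is a pair, one component from each; accept when both components accept.
       0  1 
>  A   B  C 
   B   D  E 
   C   D  F 
   D   G  H 
   E   G  A 
   F   G  A 
   G   B  I 
 * H   B  C 
   I   D  F 
(> = start, * = accepting)

start=A accept=H A-0->B A-1->C B-0->D B-1->E C-0->D C-1->F D-0->G D-1->H E-0->G E-1->A F-0->G F-1->A G-0->B G-1->I H-0->B H-1->C I-0->D I-1->F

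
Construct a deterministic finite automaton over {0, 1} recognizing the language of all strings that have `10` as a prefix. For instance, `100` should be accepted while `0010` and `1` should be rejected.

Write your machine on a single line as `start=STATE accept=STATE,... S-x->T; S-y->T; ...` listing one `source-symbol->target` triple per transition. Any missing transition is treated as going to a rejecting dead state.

Check the first 2 symbols one by one: q0 through q1 record how many have matched `10` so far; any wrong symbol goes to the dead state q3. After all 2 match we enter the accepting sink q2.
        0   1  
>  q0   q3  q1 
   q1   q2  q3 
 * q2   q2  q2 
   q3   q3  q3 
(> = start, * = accepting)

start=q0; accept=q2; q0-0->q3; q0-1->q1; q1-0->q2; q1-1->q3; q2-0->q2; q2-1->q2; q3-0->q3; q3-1->q3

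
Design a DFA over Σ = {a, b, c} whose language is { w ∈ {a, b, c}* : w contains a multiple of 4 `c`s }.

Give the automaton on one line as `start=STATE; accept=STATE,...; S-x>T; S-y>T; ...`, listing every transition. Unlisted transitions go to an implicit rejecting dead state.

start=S0; accept=S0; S0-a>S0; S0-b>S0; S0-c>S1; S1-a>S1; S1-b>S1; S1-c>S2; S2-a>S2; S2-b>S2; S2-c>S3; S3-a>S3; S3-b>S3; S3-c>S0

Keep the running count of `c`s modulo 4: each `c` advances along the cycle S0 → S1 → S2 → S3 → S0 while other symbols loop. Accept at S0.
4 states suffice.
        a   b   c  
>* S0   S0  S0  S1 
   S1   S1  S1  S2 
   S2   S2  S2  S3 
   S3   S3  S3  S0 
(> = start, * = accepting)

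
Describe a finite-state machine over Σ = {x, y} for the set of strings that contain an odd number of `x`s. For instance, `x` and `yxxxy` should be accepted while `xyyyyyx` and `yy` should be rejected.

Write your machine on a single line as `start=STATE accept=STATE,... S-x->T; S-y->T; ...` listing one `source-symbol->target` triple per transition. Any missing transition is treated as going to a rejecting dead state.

start=S0; accept=S1; S0-x->S1; S0-y->S0; S1-x->S0; S1-y->S1

The only thing that matters is how many `x`s have appeared, reduced mod 2. Use one state per residue: S0 for 0, …, S1 for 1. Reading `x` moves to the next residue; anything else stays put. S1 is accepting.
2 states suffice.
        x   y  
>  S0   S1  S0 
 * S1   S0  S1 
(> = start, * = accepting)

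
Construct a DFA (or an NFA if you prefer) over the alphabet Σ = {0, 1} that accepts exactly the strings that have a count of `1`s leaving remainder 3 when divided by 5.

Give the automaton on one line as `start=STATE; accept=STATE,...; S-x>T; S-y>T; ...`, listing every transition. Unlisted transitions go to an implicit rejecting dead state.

The only thing that matters is how many `1`s have appeared, reduced mod 5. Use one state per residue: A for 0, …, E for 4. Reading `1` moves to the next residue; anything else stays put. D is accepting.
With 5 states:
       0  1 
>  A   A  B 
   B   B  C 
   C   C  D 
 * D   D  E 
   E   E  A 
(> = start, * = accepting)

start=A; accept=D; A-0>A; A-1>B; B-0>B; B-1>C; C-0>C; C-1>D; D-0>D; D-1>E; E-0>E; E-1>A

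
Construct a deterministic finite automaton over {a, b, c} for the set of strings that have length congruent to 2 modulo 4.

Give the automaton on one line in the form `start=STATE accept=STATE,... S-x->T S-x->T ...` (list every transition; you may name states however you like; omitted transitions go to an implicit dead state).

Count input length modulo 4: every symbol advances one step around the cycle q0 → q1 → q2 → q3 → q0. Accept at q2.
With 4 states:
        a   b   c  
>  q0   q1  q1  q1 
   q1   q2  q2  q2 
 * q2   q3  q3  q3 
   q3   q0  q0  q0 
(> = start, * = accepting)

start=q0 accept=q2 q0-a->q1 q0-b->q1 q0-c->q1 q1-a->q2 q1-b->q2 q1-c->q2 q2-a->q3 q2-b->q3 q2-c->q3 q3-a->q0 q3-b->q0 q3-c->q0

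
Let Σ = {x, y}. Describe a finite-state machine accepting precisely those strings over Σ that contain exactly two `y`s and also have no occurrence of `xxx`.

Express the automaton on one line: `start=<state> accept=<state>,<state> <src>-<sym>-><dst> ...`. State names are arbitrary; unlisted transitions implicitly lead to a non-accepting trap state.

start=q0 accept=q5,q8,q9 q0-x->q1 q0-y->q2 q1-x->q3 q1-y->q2 q2-x->q4 q2-y->q5 q3-x->q6 q3-y->q2 q4-x->q7 q4-y->q5 q5-x->q8 q5-y->q6 q6-x->q6 q6-y->q6 q7-x->q6 q7-y->q5 q8-x->q9 q8-y->q6 q9-x->q6 q9-y->q6

Handle the two conditions separately and then intersect. The first has 4 states tracking the count of `y`s, saturating at 3; the second has 4 states tracking partial matches of the forbidden pattern `xxx`. A product state is a pair (one from each), accepting exactly when both do. Minimizing collapses redundant product states.
With 10 states:
        x   y  
>  q0   q1  q2 
   q1   q3  q2 
   q2   q4  q5 
   q3   q6  q2 
   q4   q7  q5 
 * q5   q8  q6 
   q6   q6  q6 
   q7   q6  q5 
 * q8   q9  q6 
 * q9   q6  q6 
(> = start, * = accepting)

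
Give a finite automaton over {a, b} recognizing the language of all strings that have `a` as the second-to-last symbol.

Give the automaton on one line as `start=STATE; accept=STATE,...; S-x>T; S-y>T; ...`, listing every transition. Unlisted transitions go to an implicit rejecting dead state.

start=S0; accept=S3,S4; S0-a>S1; S0-b>S2; S1-a>S3; S1-b>S4; S2-a>S5; S2-b>S6; S3-a>S3; S3-b>S4; S4-a>S5; S4-b>S6; S5-a>S3; S5-b>S4; S6-a>S5; S6-b>S6

A DFA must remember the last 2 symbols (since which symbol is second-to-last isn't known until the input ends). Use one state per possible window of the last ≤2 symbols; accept from those whose window starts with `a`.
        a   b  
>  S0   S1  S2 
   S1   S3  S4 
   S2   S5  S6 
 * S3   S3  S4 
 * S4   S5  S6 
   S5   S3  S4 
   S6   S5  S6 
(> = start, * = accepting)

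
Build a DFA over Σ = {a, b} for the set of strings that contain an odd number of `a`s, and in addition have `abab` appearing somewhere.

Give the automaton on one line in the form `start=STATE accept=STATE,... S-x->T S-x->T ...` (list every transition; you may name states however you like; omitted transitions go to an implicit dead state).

start=q0 accept=q9 q0-a->q1 q0-b->q0 q1-a->q2 q1-b->q3 q2-a->q1 q2-b->q4 q3-a->q5 q3-b->q6 q4-a->q7 q4-b->q0 q5-a->q1 q5-b->q8 q6-a->q2 q6-b->q6 q7-a->q2 q7-b->q9 q8-a->q9 q8-b->q8 q9-a->q8 q9-b->q9

Build one automaton per condition and run them in lockstep. One (2 states) tracks the count of `a`s modulo 2; the other (5 states) tracks whether and how much of `abab` has been seen. Each combined state is a pair, one component from each; accept when both components accept.
        a   b  
>  q0   q1  q0 
   q1   q2  q3 
   q2   q1  q4 
   q3   q5  q6 
   q4   q7  q0 
   q5   q1  q8 
   q6   q2  q6 
   q7   q2  q9 
   q8   q9  q8 
 * q9   q8  q9 
(> = start, * = accepting)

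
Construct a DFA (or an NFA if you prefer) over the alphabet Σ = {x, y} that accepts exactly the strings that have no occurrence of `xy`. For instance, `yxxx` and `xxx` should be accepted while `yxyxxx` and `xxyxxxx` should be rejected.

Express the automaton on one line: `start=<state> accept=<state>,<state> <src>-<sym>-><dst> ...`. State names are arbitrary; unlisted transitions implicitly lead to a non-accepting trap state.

start=q0 accept=q0,q1 q0-x->q1 q0-y->q0 q1-x->q1 q1-y->q2 q2-x->q2 q2-y->q2

This is the complement of 'contains `xy`'. Use the same substring-matching states — q0 through q2 holding how much of `xy` has just been matched — but flip the accepting set: everything except the trap q2 accepts.
With 3 states:
        x   y  
>* q0   q1  q0 
 * q1   q1  q2 
   q2   q2  q2 
(> = start, * = accepting)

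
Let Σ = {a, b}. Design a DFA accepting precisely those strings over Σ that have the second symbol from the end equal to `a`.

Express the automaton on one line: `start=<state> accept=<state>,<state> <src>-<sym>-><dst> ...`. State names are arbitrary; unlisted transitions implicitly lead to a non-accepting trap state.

A DFA must remember the last 2 symbols (since which symbol is second-to-last isn't known until the input ends). Use one state per possible window of the last ≤2 symbols; accept from those whose window starts with `a`.
A 7-state machine:
        a   b  
>  s0   s1  s2 
   s1   s3  s4 
   s2   s5  s6 
 * s3   s3  s4 
 * s4   s5  s6 
   s5   s3  s4 
   s6   s5  s6 
(> = start, * = accepting)

start=s0 accept=s3,s4 s0-a->s1 s0-b->s2 s1-a->s3 s1-b->s4 s2-a->s5 s2-b->s6 s3-a->s3 s3-b->s4 s4-a->s5 s4-b->s6 s5-a->s3 s5-b->s4 s6-a->s5 s6-b->s6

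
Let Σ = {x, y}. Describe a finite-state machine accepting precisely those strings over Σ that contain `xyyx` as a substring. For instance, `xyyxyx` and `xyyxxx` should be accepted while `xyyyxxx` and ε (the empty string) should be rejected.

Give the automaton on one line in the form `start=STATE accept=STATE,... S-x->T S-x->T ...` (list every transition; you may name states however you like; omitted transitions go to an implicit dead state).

start=q0 accept=q4 q0-x->q1 q0-y->q0 q1-x->q1 q1-y->q2 q2-x->q1 q2-y->q3 q3-x->q4 q3-y->q0 q4-x->q4 q4-y->q4

Track how much of `xyyx` has been matched so far: state q0 is no progress, q4 is the absorbing accept state reached once `xyyx` has occurred. Intermediate states record partial matches; on a mismatch, fall back to the longest reusable overlap.
        x   y  
>  q0   q1  q0 
   q1   q1  q2 
   q2   q1  q3 
   q3   q4  q0 
 * q4   q4  q4 
(> = start, * = accepting)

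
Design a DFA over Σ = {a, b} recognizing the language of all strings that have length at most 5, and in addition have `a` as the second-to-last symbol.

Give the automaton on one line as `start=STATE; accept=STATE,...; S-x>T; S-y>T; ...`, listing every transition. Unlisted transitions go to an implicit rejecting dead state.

Build one automaton per condition and run them in lockstep. The first has 7 states tracking the input length, saturating at 6; the second has 7 states tracking the last 2 symbols read. A product state is a pair (one from each), accepting exactly when both do.
23 states suffice.
          a    b  
>  s0     s1   s2 
   s1     s3   s4 
   s2     s5   s6 
 * s3     s7   s8 
 * s4     s9  s10 
   s5     s7   s8 
   s6     s9  s10 
 * s7    s11  s12 
 * s8    s13  s14 
   s9    s11  s12 
   s10   s13  s14 
 * s11   s15  s16 
 * s12   s17  s18 
   s13   s15  s16 
   s14   s17  s18 
 * s15   s19  s20 
 * s16   s21  s22 
   s17   s19  s20 
   s18   s21  s22 
   s19   s19  s20 
   s20   s21  s22 
   s21   s19  s20 
   s22   s21  s22 
(> = start, * = accepting)

start=s0; accept=s3,s4,s7,s8,s11,s12,s15,s16; s0-a>s1; s0-b>s2; s1-a>s3; s1-b>s4; s2-a>s5; s2-b>s6; s3-a>s7; s3-b>s8; s4-a>s9; s4-b>s10; s5-a>s7; s5-b>s8; s6-a>s9; s6-b>s10; s7-a>s11; s7-b>s12; s8-a>s13; s8-b>s14; s9-a>s11; s9-b>s12; s10-a>s13; s10-b>s14; s11-a>s15; s11-b>s16; s12-a>s17; s12-b>s18; s13-a>s15; s13-b>s16; s14-a>s17; s14-b>s18; s15-a>s19; s15-b>s20; s16-a>s21; s16-b>s22; s17-a>s19; s17-b>s20; s18-a>s21; s18-b>s22; s19-a>s19; s19-b>s20; s20-a>s21; s20-b>s22; s21-a>s19; s21-b>s20; s22-a>s21; s22-b>s22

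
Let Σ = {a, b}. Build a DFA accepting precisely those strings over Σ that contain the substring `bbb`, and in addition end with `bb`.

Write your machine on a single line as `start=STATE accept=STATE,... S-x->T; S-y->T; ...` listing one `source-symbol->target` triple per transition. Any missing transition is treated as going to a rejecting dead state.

start=S0; accept=S3; S0-a->S0; S0-b->S1; S1-a->S0; S1-b->S2; S2-a->S0; S2-b->S3; S3-a->S4; S3-b->S3; S4-a->S4; S4-b->S5; S5-a->S4; S5-b->S3

Run two small machines in parallel and take their product. One (4 states) tracks whether and how much of `bbb` has been seen; the other (3 states) tracks how much of the suffix `bb` has currently been matched. Each combined state is a pair, one component from each; accept when both components accept.
A 6-state machine:
        a   b  
>  S0   S0  S1 
   S1   S0  S2 
   S2   S0  S3 
 * S3   S4  S3 
   S4   S4  S5 
   S5   S4  S3 
(> = start, * = accepting)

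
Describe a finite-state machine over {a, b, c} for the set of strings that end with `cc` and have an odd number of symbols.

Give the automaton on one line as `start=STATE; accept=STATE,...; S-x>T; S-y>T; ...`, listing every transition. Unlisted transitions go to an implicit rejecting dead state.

start=s0; accept=s5; s0-a>s1; s0-b>s1; s0-c>s2; s1-a>s0; s1-b>s0; s1-c>s3; s2-a>s0; s2-b>s0; s2-c>s4; s3-a>s1; s3-b>s1; s3-c>s5; s4-a>s1; s4-b>s1; s4-c>s5; s5-a>s0; s5-b>s0; s5-c>s4

Run two small machines in parallel and take their product. One (3 states) tracks how much of the suffix `cc` has currently been matched; the other (2 states) tracks the input length modulo 2. Each combined state is a pair, one component from each; accept when both components accept.
With 6 states:
        a   b   c  
>  s0   s1  s1  s2 
   s1   s0  s0  s3 
   s2   s0  s0  s4 
   s3   s1  s1  s5 
   s4   s1  s1  s5 
 * s5   s0  s0  s4 
(> = start, * = accepting)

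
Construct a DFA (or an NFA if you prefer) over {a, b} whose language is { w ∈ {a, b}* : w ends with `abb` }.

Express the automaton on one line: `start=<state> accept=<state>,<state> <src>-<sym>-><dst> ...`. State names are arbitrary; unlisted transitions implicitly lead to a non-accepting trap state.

Let each state record the length of the longest suffix of the input read so far that is also a prefix of `abb`. q1 means the last symbol is `a`; q2 means the last 2 symbols are `ab`; q3 means the last 3 symbols are `abb`. Accept only at q3, where the string currently ends in `abb`.
With 4 states:
        a   b  
>  q0   q1  q0 
   q1   q1  q2 
   q2   q1  q3 
 * q3   q1  q0 
(> = start, * = accepting)

start=q0 accept=q3 q0-a->q1 q0-b->q0 q1-a->q1 q1-b->q2 q2-a->q1 q2-b->q3 q3-a->q1 q3-b->q0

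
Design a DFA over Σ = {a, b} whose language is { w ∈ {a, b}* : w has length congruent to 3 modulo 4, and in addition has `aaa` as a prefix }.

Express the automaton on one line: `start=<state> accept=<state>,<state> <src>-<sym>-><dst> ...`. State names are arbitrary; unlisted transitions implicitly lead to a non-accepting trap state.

Run two small machines in parallel and take their product. The first has 4 states tracking the input length modulo 4; the second has 5 states tracking whether the input so far still matches the prefix `aaa`. A product state is a pair (one from each), accepting exactly when both do. Minimizing collapses redundant product states.
        a   b  
>  S0   S1  S2 
   S1   S3  S2 
   S2   S2  S2 
   S3   S4  S2 
 * S4   S5  S5 
   S5   S6  S6 
   S6   S7  S7 
   S7   S4  S4 
(> = start, * = accepting)

start=S0 accept=S4 S0-a->S1 S0-b->S2 S1-a->S3 S1-b->S2 S2-a->S2 S2-b->S2 S3-a->S4 S3-b->S2 S4-a->S5 S4-b->S5 S5-a->S6 S5-b->S6 S6-a->S7 S6-b->S7 S7-a->S4 S7-b->S4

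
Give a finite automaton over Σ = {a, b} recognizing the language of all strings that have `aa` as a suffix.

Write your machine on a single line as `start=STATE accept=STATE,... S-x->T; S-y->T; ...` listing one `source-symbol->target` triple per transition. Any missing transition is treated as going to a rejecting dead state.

Let each state record the length of the longest suffix of the input read so far that is also a prefix of `aa`. s1 means the last symbol is `a`; s2 means the last 2 symbols are `aa`. Accept only at s2, where the string currently ends in `aa`.
With 3 states:
        a   b  
>  s0   s1  s0 
   s1   s2  s0 
 * s2   s2  s0 
(> = start, * = accepting)

start=s0; accept=s2; s0-a->s1; s0-b->s0; s1-a->s2; s1-b->s0; s2-a->s2; s2-b->s0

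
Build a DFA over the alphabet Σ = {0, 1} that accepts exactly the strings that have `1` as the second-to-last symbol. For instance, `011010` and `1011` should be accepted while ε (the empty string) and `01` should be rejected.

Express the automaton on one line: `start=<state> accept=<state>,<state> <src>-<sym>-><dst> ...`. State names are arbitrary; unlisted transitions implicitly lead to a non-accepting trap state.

Because acceptance depends on a position counted from the end, the machine has to buffer the most recent 2 symbols. Make each state the string of the last up-to-2 symbols read; on input `x` shift the window left and append `x`. Accept when the buffered window has length 2 and begins with `1`.
A 7-state machine:
        0   1  
>  q0   q1  q2 
   q1   q3  q4 
   q2   q5  q6 
   q3   q3  q4 
   q4   q5  q6 
 * q5   q3  q4 
 * q6   q5  q6 
(> = start, * = accepting)

start=q0 accept=q5,q6 q0-0->q1 q0-1->q2 q1-0->q3 q1-1->q4 q2-0->q5 q2-1->q6 q3-0->q3 q3-1->q4 q4-0->q5 q4-1->q6 q5-0->q3 q5-1->q4 q6-0->q5 q6-1->q6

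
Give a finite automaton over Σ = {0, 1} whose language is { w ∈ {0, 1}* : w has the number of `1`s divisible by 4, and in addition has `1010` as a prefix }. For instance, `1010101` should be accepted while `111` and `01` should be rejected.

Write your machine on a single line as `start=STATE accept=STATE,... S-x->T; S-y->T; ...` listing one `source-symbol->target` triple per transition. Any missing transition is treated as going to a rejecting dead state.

start=q0; accept=q10; q0-0->q1; q0-1->q2; q1-0->q1; q1-1->q3; q2-0->q4; q2-1->q5; q3-0->q3; q3-1->q5; q4-0->q3; q4-1->q6; q5-0->q5; q5-1->q7; q6-0->q8; q6-1->q7; q7-0->q7; q7-1->q1; q8-0->q8; q8-1->q9; q9-0->q9; q9-1->q10; q10-0->q10; q10-1->q11; q11-0->q11; q11-1->q8

Run two small machines in parallel and take their product. The first has 4 states tracking the count of `1`s modulo 4; the second has 6 states tracking whether the input so far still matches the prefix `1010`. A product state is a pair (one from each), accepting exactly when both do.
A 12-state machine:
          0    1  
>  q0     q1   q2 
   q1     q1   q3 
   q2     q4   q5 
   q3     q3   q5 
   q4     q3   q6 
   q5     q5   q7 
   q6     q8   q7 
   q7     q7   q1 
   q8     q8   q9 
   q9     q9  q10 
 * q10   q10  q11 
   q11   q11   q8 
(> = start, * = accepting)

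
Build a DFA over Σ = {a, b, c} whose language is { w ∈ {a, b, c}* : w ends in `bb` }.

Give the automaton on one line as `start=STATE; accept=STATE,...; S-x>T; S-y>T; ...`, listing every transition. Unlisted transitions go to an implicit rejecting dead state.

Let each state record the length of the longest suffix of the input read so far that is also a prefix of `bb`. S1 means the last symbol is `b`; S2 means the last 2 symbols are `bb`. Accept only at S2, where the string currently ends in `bb`.
3 states suffice.
        a   b   c  
>  S0   S0  S1  S0 
   S1   S0  S2  S0 
 * S2   S0  S2  S0 
(> = start, * = accepting)

start=S0; accept=S2; S0-a>S0; S0-b>S1; S0-c>S0; S1-a>S0; S1-b>S2; S1-c>S0; S2-a>S0; S2-b>S2; S2-c>S0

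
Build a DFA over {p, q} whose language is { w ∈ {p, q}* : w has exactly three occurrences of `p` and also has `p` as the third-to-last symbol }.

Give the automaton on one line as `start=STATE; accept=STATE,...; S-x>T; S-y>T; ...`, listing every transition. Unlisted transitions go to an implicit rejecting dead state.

start=s0; accept=s4,s8,s9,s12; s0-p>s1; s0-q>s0; s1-p>s2; s1-q>s3; s2-p>s4; s2-q>s5; s3-p>s6; s3-q>s3; s4-p>s7; s4-q>s8; s5-p>s9; s5-q>s10; s6-p>s11; s6-q>s5; s7-p>s7; s7-q>s7; s8-p>s7; s8-q>s12; s9-p>s7; s9-q>s13; s10-p>s14; s10-q>s10; s11-p>s7; s11-q>s8; s12-p>s7; s12-q>s7; s13-p>s7; s13-q>s12; s14-p>s7; s14-q>s13

Run two small machines in parallel and take their product. One (5 states) tracks the count of `p`s, saturating at 4; the other (15 states) tracks the last 3 symbols read. Each combined state is a pair, one component from each; accept when both components accept. After merging equivalent states the machine shrinks.
A 15-state machine:
          p    q  
>  s0     s1   s0 
   s1     s2   s3 
   s2     s4   s5 
   s3     s6   s3 
 * s4     s7   s8 
   s5     s9  s10 
   s6    s11   s5 
   s7     s7   s7 
 * s8     s7  s12 
 * s9     s7  s13 
   s10   s14  s10 
   s11    s7   s8 
 * s12    s7   s7 
   s13    s7  s12 
   s14    s7  s13 
(> = start, * = accepting)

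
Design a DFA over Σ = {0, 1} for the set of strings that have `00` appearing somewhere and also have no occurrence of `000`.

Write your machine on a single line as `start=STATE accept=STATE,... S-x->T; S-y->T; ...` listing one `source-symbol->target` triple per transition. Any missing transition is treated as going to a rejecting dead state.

Run two small machines in parallel and take their product. The first has 3 states tracking whether and how much of `00` has been seen; the second has 4 states tracking partial matches of the forbidden pattern `000`. A product state is a pair (one from each), accepting exactly when both do.
        0   1  
>  q0   q1  q0 
   q1   q2  q0 
 * q2   q3  q4 
   q3   q3  q3 
 * q4   q5  q4 
 * q5   q2  q4 
(> = start, * = accepting)

start=q0; accept=q2,q4,q5; q0-0->q1; q0-1->q0; q1-0->q2; q1-1->q0; q2-0->q3; q2-1->q4; q3-0->q3; q3-1->q3; q4-0->q5; q4-1->q4; q5-0->q2; q5-1->q4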